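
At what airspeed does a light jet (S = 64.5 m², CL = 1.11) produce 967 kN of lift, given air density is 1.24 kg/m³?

L = ½ρv²S·CL ⇒ v = √(2L/(ρ·S·CL))
v = √(2 × 9.67×10^5 / (1.24 × 64.5 × 1.11)) = √21780 = 148 m/s

v = 148 m/s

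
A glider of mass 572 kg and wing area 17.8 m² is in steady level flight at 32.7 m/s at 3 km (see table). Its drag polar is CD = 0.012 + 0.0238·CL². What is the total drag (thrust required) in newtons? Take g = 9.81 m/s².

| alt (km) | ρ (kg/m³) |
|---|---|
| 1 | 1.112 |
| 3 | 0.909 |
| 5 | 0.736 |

At 3 km, from the table: ρ = 0.909 kg/m³.
Weight W = mg = 572 × 9.81 = 5611.3 N; in level flight L = W.
q = ½ρv² = ½ × 0.909 × 32.7² = 486 Pa.
CL = W/(q·S) = 5611.3 / (486 × 17.8) = 0.6487.
CD = 0.012 + 0.0238 × 0.6487² = 0.02201.
D = q·S·CD = 486 × 17.8 × 0.02201 = 190.4 N

D = 190 N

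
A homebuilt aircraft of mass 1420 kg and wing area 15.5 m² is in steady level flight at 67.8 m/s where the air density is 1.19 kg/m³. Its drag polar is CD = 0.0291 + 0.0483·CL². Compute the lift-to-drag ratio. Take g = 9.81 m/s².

L/D = 9.58

Level flight ⇒ L = W = m·g = 1420 × 9.81 = 13930 N.
q = ½ρv² = ½ × 1.19 × 67.8² = 2735 Pa.
Required CL = L/(qS) = 13930/(2735·15.5) = 0.3286.
CD = 0.0291 + 0.0483 × 0.3286² = 0.03431.
L/D = CL/CD = 0.3286 / 0.03431 = 9.58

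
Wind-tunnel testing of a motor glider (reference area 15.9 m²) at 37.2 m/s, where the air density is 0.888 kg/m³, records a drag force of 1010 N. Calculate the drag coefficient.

From D = ½ρv²S·CD, rearranging gives CD = 2D/(ρv²S).
CD = 2 × 1010 / (0.888 × 37.2² × 15.9) = 0.103

CD = 0.103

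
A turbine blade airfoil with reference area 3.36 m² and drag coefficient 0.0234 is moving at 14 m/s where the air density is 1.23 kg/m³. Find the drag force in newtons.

Dynamic pressure q = ½ρv² = ½ × 1.23 × 14² = 120.5 Pa.
D = q·S·CD = 120.5 × 3.36 × 0.0234 = 9.48 N

D = 9.48 N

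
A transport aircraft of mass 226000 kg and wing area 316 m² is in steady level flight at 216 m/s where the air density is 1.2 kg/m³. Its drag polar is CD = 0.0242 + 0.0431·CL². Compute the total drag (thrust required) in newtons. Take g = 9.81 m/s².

Weight W = mg = 226000 × 9.81 = 2.2171×10^6 N; in level flight L = W.
q = ½ρv² = ½ × 1.2 × 216² = 27990 Pa.
CL = W/(q·S) = 2.2171×10^6 / (27990 × 316) = 0.2506.
CD = 0.0242 + 0.0431 × 0.2506² = 0.02691.
D = q·S·CD = 27990 × 316 × 0.02691 = 2.38×10^5 N

D = 2.38×10^5 N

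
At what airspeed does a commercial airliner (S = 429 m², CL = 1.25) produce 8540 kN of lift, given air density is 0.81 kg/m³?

L = ½ρv²S·CL ⇒ v = √(2L/(ρ·S·CL))
v = √(2 × 8.54×10^6 / (0.81 × 429 × 1.25)) = √39320 = 198 m/s

v = 198 m/s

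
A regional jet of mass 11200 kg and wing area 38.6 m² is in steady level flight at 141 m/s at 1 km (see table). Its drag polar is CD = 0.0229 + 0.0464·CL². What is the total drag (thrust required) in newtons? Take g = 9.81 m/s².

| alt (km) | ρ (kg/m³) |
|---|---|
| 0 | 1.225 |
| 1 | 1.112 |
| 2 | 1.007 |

D = 11100 N

At 1 km, from the table: ρ = 1.112 kg/m³.
Weight W = mg = 11200 × 9.81 = 1.0987×10^5 N; in level flight L = W.
q = ½ρv² = ½ × 1.112 × 141² = 11050 Pa.
CL = 2W/(ρv²S) = 2×1.0987×10^5/(1.112×141²×38.6) = 0.2575.
CD = 0.0229 + 0.0464 × 0.2575² = 0.02598.
D = q·S·CD = 11050 × 38.6 × 0.02598 = 11080 N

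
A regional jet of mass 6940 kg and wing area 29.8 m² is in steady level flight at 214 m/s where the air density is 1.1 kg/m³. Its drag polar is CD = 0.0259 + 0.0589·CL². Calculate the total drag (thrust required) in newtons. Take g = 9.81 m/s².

D = 19800 N

In steady level flight, lift balances weight: W = mg = 6940 × 9.81 = 68081 N.
q = ½ρv² = ½ × 1.1 × 214² = 25190 Pa.
CL = W/(q·S) = 68081 / (25190 × 29.8) = 0.0907.
CD = 0.0259 + 0.0589 × 0.0907² = 0.02638.
D = q·S·CD = 25190 × 29.8 × 0.02638 = 19800 N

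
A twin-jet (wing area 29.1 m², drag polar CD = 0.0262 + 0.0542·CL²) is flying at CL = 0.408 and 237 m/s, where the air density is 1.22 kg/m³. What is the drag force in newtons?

D = 35100 N

CD = 0.0262 + 0.0542 × 0.408² = 0.03522
D = ½ρv²S·CD = ½ × 1.22 × 237² × 29.1 × 0.03522 = 35100 N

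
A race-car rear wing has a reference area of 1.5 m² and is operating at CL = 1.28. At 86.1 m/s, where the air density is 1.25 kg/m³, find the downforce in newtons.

L = ½ρv²S·CL = ½ × 1.25 × 86.1² × 1.5 × 1.28 = 8900 N ≈ 8.9 kN

L = 8900 N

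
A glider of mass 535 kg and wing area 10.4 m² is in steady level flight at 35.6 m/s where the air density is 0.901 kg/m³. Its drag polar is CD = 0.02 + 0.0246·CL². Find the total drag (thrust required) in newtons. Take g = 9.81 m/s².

D = 233 N

Weight W = mg = 535 × 9.81 = 5248.4 N; in level flight L = W.
Dynamic pressure q = 0.5 × 0.901 × 35.6² = 570.9 Pa.
CL = 2W/(ρv²S) = 2×5248.4/(0.901×35.6²×10.4) = 0.8839.
CD = 0.02 + 0.0246 × 0.8839² = 0.03922.
D = q·S·CD = 570.9 × 10.4 × 0.03922 = 232.9 N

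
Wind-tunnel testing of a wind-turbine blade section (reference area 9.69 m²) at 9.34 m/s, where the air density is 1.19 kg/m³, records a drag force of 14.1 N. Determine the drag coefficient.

From D = ½ρv²S·CD, rearranging gives CD = 2D/(ρv²S).
CD = 2 × 14.1 / (1.19 × 9.34² × 9.69) = 0.028

CD = 0.028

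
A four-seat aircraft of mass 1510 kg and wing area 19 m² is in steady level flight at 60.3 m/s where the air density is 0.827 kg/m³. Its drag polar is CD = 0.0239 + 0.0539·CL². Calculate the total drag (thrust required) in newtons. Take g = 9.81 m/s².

D = 1100 N

In steady level flight, lift balances weight: W = mg = 1510 × 9.81 = 14813 N.
Dynamic pressure q = 0.5 × 0.827 × 60.3² = 1504 Pa.
Required CL = L/(qS) = 14813/(1504·19) = 0.5185.
CD = 0.0239 + 0.0539 × 0.5185² = 0.03839.
D = q·S·CD = 1504 × 19 × 0.03839 = 1097 N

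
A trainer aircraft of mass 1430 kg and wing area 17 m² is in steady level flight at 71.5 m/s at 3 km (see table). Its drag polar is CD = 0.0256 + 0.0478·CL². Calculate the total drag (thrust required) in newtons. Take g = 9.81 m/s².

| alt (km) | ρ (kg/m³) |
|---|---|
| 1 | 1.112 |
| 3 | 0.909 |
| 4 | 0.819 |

At 3 km, from the table: ρ = 0.909 kg/m³.
Level flight ⇒ L = W = m·g = 1430 × 9.81 = 14028 N.
q = ½ρv² = ½ × 0.909 × 71.5² = 2324 Pa.
CL = W/(q·S) = 14028 / (2324 × 17) = 0.3551.
CD = 0.0256 + 0.0478 × 0.3551² = 0.03163.
D = q·S·CD = 2324 × 17 × 0.03163 = 1249 N

D = 1250 N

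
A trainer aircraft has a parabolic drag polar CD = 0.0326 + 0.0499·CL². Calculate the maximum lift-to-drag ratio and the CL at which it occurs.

(L/D)max = 12.4, at CL = 0.808

For CD = CD0 + K·CL², (L/D)max occurs at CL* = √(CD0/K) and equals 1/(2√(K·CD0)).
(L/D)max = 1/(2√(0.0499 × 0.0326)) = 1/(2 × 0.04033) = 12.4
CL* = √(0.0326/0.0499) = 0.808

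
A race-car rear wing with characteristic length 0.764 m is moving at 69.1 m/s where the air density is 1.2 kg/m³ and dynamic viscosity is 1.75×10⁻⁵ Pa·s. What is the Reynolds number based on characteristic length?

Re = 3.62×10^6

Re = ρ·v·c/μ = 1.2 × 69.1 × 0.764 / (1.75×10⁻⁵) = 3.62×10^6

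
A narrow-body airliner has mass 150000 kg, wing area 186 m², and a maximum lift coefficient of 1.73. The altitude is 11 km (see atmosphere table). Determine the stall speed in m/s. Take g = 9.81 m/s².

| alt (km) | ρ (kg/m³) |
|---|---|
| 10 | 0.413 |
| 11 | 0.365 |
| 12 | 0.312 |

V_stall = 158 m/s

At 11 km, from the table: ρ = 0.365 kg/m³.
At stall, lift equals weight: L = W = m·g = 150000 × 9.81 = 1.472×10^6 N.
V_stall = √(2W/(ρ·S·CL,max)) = √(2 × 1.472×10^6 / (0.365 × 186 × 1.73))
V_stall = √25060 = 158 m/s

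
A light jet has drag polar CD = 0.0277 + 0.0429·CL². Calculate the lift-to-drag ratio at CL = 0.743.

L/D = 14.5

CD = 0.0277 + 0.0429 × 0.743² = 0.05138
L/D = CL/CD = 0.743 / 0.05138 = 14.5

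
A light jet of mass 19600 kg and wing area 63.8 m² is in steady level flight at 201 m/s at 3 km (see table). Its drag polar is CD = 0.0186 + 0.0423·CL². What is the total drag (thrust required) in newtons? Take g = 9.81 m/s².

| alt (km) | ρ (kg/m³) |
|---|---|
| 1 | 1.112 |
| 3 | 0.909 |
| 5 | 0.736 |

At 3 km, from the table: ρ = 0.909 kg/m³.
In steady level flight, lift balances weight: W = mg = 19600 × 9.81 = 1.9228×10^5 N.
q = ½ρv² = ½ × 0.909 × 201² = 18360 Pa.
Required CL = L/(qS) = 1.9228×10^5/(18360·63.8) = 0.1641.
CD = 0.0186 + 0.0423 × 0.1641² = 0.01974.
D = q·S·CD = 18360 × 63.8 × 0.01974 = 23130 N

D = 23100 N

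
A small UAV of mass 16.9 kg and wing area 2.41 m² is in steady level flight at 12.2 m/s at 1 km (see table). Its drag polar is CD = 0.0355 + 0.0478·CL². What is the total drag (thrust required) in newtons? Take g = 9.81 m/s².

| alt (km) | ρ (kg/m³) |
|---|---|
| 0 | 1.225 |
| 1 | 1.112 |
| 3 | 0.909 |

D = 13.7 N

At 1 km, from the table: ρ = 1.112 kg/m³.
In steady level flight, lift balances weight: W = mg = 16.9 × 9.81 = 165.79 N.
Dynamic pressure q = 0.5 × 1.112 × 12.2² = 82.76 Pa.
CL = W/(q·S) = 165.79 / (82.76 × 2.41) = 0.8313.
CD = 0.0355 + 0.0478 × 0.8313² = 0.06853.
D = q·S·CD = 82.76 × 2.41 × 0.06853 = 13.67 N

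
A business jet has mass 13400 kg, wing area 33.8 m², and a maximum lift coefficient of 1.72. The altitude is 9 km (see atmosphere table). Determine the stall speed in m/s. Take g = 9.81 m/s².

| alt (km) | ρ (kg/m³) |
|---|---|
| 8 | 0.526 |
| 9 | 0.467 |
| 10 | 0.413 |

V_stall = 98.4 m/s

At 9 km, from the table: ρ = 0.467 kg/m³.
Stall occurs when L = W at CL,max. W = mg = 13400 × 9.81 = 1.315×10^5 N.
V_stall = √(2W/(ρ·S·CL,max)) = √(2 × 1.315×10^5 / (0.467 × 33.8 × 1.72))
V_stall = √9684 = 98.4 m/s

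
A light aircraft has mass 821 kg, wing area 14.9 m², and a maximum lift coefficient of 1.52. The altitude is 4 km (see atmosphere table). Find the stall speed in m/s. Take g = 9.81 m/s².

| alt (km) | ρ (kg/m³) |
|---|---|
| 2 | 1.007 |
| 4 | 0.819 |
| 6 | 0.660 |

V_stall = 29.5 m/s

At 4 km, from the table: ρ = 0.819 kg/m³.
Weight W = mg = 821 × 9.81 = 8054 N.
From L = ½ρV²S·CL,max = W: V_stall = √(2W/(ρSCL,max)) = √(2·8054/(0.819·14.9·1.52))
V_stall = √868.4 = 29.5 m/s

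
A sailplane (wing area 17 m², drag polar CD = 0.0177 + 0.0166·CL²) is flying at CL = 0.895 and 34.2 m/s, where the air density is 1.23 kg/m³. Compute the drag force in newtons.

D = 379 N

CD = 0.0177 + 0.0166 × 0.895² = 0.031
D = ½ρv²S·CD = ½ × 1.23 × 34.2² × 17 × 0.031 = 379 N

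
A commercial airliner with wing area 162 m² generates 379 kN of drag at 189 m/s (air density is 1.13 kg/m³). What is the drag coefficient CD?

From D = ½ρv²S·CD, rearranging gives CD = 2D/(ρv²S).
CD = 2 × 3.79×10^5 / (1.13 × 189² × 162) = 0.116

CD = 0.116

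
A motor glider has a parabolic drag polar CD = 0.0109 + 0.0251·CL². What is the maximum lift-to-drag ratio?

(L/D)max = 30.2

For CD = CD0 + K·CL², (L/D)max occurs at CL* = √(CD0/K) and equals 1/(2√(K·CD0)).
(L/D)max = 1/(2√(0.0251 × 0.0109)) = 1/(2 × 0.01654) = 30.2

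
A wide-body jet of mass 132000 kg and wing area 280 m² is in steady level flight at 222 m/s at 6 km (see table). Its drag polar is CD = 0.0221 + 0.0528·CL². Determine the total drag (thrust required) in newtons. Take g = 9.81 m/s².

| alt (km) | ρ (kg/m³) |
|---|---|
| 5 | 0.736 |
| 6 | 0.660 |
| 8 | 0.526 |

At 6 km, from the table: ρ = 0.660 kg/m³.
Weight W = mg = 132000 × 9.81 = 1.2949×10^6 N; in level flight L = W.
Dynamic pressure q = 0.5 × 0.66 × 222² = 16260 Pa.
CL = 2W/(ρv²S) = 2×1.2949×10^6/(0.66×222²×280) = 0.2844.
CD = 0.0221 + 0.0528 × 0.2844² = 0.02637.
D = q·S·CD = 16260 × 280 × 0.02637 = 1.201×10^5 N

D = 1.2×10^5 N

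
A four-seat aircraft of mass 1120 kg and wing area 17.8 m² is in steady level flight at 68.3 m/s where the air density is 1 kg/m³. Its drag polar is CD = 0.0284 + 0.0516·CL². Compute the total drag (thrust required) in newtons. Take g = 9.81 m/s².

D = 1330 N

Level flight ⇒ L = W = m·g = 1120 × 9.81 = 10987 N.
q = ½ρv² = ½ × 1 × 68.3² = 2332 Pa.
Required CL = L/(qS) = 10987/(2332·17.8) = 0.2646.
CD = 0.0284 + 0.0516 × 0.2646² = 0.03201.
D = q·S·CD = 2332 × 17.8 × 0.03201 = 1329 N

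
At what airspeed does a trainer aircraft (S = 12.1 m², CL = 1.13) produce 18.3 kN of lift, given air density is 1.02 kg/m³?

v = 51.2 m/s

L = ½ρv²S·CL ⇒ v = √(2L/(ρ·S·CL))
v = √(2 × 18300 / (1.02 × 12.1 × 1.13)) = √2624 = 51.2 m/s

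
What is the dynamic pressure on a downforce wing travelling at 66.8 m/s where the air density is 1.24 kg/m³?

q = ½ρv² = ½ × 1.24 × 66.8² = 2770 Pa

q = 2770 Pa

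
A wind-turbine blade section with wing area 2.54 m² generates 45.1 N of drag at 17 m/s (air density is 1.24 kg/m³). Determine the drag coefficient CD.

From D = ½ρv²S·CD, rearranging gives CD = 2D/(ρv²S).
CD = 2 × 45.1 / (1.24 × 17² × 2.54) = 0.0991

CD = 0.0991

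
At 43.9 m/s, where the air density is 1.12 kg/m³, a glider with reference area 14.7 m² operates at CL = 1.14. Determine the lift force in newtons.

Dynamic pressure q = ½ρv² = ½ × 1.12 × 43.9² = 1079 Pa.
L = q·S·CL = 1079 × 14.7 × 1.14 = 18100 N ≈ 18.1 kN

L = 18100 N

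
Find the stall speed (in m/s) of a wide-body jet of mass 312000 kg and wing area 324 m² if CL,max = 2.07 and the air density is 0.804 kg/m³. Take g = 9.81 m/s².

V_stall = 107 m/s

Weight W = mg = 312000 × 9.81 = 3.061×10^6 N.
V_stall = √(2W/(ρ·S·CL,max)) = √(2 × 3.061×10^6 / (0.804 × 324 × 2.07))
V_stall = √11350 = 107 m/s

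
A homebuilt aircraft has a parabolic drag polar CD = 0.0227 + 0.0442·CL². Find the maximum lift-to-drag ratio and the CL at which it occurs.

(L/D)max = 15.8, at CL = 0.717

For CD = CD0 + K·CL², (L/D)max occurs at CL* = √(CD0/K) and equals 1/(2√(K·CD0)).
(L/D)max = 1/(2√(0.0442 × 0.0227)) = 1/(2 × 0.03168) = 15.8
CL* = √(0.0227/0.0442) = 0.717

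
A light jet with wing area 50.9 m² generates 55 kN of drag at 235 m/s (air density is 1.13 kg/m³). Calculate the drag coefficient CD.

CD = 0.0346

From D = ½ρv²S·CD, rearranging gives CD = 2D/(ρv²S).
CD = 2 × 55000 / (1.13 × 235² × 50.9) = 0.0346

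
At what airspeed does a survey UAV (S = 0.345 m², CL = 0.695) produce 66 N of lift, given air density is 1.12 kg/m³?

v = 22.2 m/s

L = ½ρv²S·CL ⇒ v = √(2L/(ρ·S·CL))
v = √(2 × 66 / (1.12 × 0.345 × 0.695)) = √491.5 = 22.2 m/s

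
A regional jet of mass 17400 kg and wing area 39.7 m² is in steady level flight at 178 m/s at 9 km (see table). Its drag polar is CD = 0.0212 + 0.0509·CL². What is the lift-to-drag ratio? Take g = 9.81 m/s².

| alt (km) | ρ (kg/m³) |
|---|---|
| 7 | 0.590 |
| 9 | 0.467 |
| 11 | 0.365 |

L/D = 15.1

At 9 km, from the table: ρ = 0.467 kg/m³.
Weight W = mg = 17400 × 9.81 = 1.7069×10^5 N; in level flight L = W.
q = ½ρv² = ½ × 0.467 × 178² = 7398 Pa.
Required CL = L/(qS) = 1.7069×10^5/(7398·39.7) = 0.5812.
CD = 0.0212 + 0.0509 × 0.5812² = 0.03839.
L/D = CL/CD = 0.5812 / 0.03839 = 15.1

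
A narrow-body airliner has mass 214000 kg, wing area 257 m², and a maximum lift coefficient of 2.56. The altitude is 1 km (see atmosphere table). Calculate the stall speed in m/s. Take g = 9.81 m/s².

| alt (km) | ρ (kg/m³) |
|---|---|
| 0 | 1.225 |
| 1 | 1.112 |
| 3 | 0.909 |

V_stall = 75.8 m/s

At 1 km, from the table: ρ = 1.112 kg/m³.
Weight W = mg = 214000 × 9.81 = 2.099×10^6 N.
From L = ½ρV²S·CL,max = W: V_stall = √(2W/(ρSCL,max)) = √(2·2.099×10^6/(1.112·257·2.56))
V_stall = √5739 = 75.8 m/s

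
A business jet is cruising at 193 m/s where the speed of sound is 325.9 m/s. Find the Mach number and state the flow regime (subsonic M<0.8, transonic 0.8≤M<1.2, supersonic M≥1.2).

M = 0.592 (subsonic)

M = v/a = 193 / 325.9 = 0.592
M = 0.592 → subsonic.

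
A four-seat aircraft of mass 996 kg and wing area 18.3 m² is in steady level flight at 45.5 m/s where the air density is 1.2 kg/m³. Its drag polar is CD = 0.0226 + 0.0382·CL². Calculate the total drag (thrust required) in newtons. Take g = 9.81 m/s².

Level flight ⇒ L = W = m·g = 996 × 9.81 = 9770.8 N.
Dynamic pressure q = 0.5 × 1.2 × 45.5² = 1242 Pa.
CL = W/(q·S) = 9770.8 / (1242 × 18.3) = 0.4298.
CD = 0.0226 + 0.0382 × 0.4298² = 0.02966.
D = q·S·CD = 1242 × 18.3 × 0.02966 = 674.2 N

D = 674 N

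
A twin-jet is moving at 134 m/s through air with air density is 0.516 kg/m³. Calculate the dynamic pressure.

q = ½ρv² = ½ × 0.516 × 134² = 4630 Pa

q = 4630 Pa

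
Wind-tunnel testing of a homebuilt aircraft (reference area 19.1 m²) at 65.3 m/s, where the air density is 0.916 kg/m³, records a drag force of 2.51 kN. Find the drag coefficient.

From D = ½ρv²S·CD, rearranging gives CD = 2D/(ρv²S).
CD = 2 × 2510 / (0.916 × 65.3² × 19.1) = 0.0673

CD = 0.0673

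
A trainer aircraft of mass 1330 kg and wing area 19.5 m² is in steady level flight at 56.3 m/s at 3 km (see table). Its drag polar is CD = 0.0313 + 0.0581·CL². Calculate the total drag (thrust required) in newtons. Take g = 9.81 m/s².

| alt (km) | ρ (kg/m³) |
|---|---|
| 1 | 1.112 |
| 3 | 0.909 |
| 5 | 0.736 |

At 3 km, from the table: ρ = 0.909 kg/m³.
Weight W = mg = 1330 × 9.81 = 13047 N; in level flight L = W.
q = ½ρv² = ½ × 0.909 × 56.3² = 1441 Pa.
CL = W/(q·S) = 13047 / (1441 × 19.5) = 0.4644.
CD = 0.0313 + 0.0581 × 0.4644² = 0.04383.
D = q·S·CD = 1441 × 19.5 × 0.04383 = 1231 N

D = 1230 N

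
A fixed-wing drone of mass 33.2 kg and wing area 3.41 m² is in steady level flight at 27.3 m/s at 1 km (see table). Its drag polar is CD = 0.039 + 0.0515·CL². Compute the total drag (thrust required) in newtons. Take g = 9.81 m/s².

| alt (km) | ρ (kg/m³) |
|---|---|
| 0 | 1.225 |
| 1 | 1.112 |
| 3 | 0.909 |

D = 59 N

At 1 km, from the table: ρ = 1.112 kg/m³.
In steady level flight, lift balances weight: W = mg = 33.2 × 9.81 = 325.69 N.
q = ½ρv² = ½ × 1.112 × 27.3² = 414.4 Pa.
Required CL = L/(qS) = 325.69/(414.4·3.41) = 0.2305.
CD = 0.039 + 0.0515 × 0.2305² = 0.04174.
D = q·S·CD = 414.4 × 3.41 × 0.04174 = 58.97 N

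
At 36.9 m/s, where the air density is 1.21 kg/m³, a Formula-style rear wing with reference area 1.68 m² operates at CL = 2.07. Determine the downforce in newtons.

L = 2860 N

L = ½ρv²S·CL = ½ × 1.21 × 36.9² × 1.68 × 2.07 = 2860 N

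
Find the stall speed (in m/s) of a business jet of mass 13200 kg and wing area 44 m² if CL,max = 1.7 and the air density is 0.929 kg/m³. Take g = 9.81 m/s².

At stall, lift equals weight: L = W = m·g = 13200 × 9.81 = 1.295×10^5 N.
V_stall = √(2W/(ρ·S·CL,max)) = √(2 × 1.295×10^5 / (0.929 × 44 × 1.7))
V_stall = √3727 = 61 m/s

V_stall = 61 m/s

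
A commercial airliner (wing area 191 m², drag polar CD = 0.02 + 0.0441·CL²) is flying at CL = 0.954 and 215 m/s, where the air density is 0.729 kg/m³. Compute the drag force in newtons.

D = 1.94×10^5 N

CD = 0.02 + 0.0441 × 0.954² = 0.06014
D = ½ρv²S·CD = ½ × 0.729 × 215² × 191 × 0.06014 = 1.94×10^5 N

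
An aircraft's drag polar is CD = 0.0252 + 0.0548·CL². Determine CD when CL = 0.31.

CD = 0.0252 + 0.0548 × 0.31² = 0.0252 + 0.005266 = 0.0305

CD = 0.0305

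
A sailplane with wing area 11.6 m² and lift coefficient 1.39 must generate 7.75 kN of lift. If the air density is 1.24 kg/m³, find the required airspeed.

v = 27.8 m/s

L = ½ρv²S·CL ⇒ v = √(2L/(ρ·S·CL))
v = √(2 × 7750 / (1.24 × 11.6 × 1.39)) = √775.2 = 27.8 m/s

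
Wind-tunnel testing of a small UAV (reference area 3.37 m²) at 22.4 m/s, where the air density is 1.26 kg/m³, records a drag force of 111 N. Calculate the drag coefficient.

From D = ½ρv²S·CD, rearranging gives CD = 2D/(ρv²S).
CD = 2 × 111 / (1.26 × 22.4² × 3.37) = 0.104

CD = 0.104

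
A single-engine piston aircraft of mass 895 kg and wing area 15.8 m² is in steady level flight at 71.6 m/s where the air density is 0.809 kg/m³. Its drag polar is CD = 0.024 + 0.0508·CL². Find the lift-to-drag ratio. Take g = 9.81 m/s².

L/D = 9.69

Weight W = mg = 895 × 9.81 = 8780 N; in level flight L = W.
q = ½ρv² = ½ × 0.809 × 71.6² = 2074 Pa.
Required CL = L/(qS) = 8780/(2074·15.8) = 0.268.
CD = 0.024 + 0.0508 × 0.268² = 0.02765.
L/D = CL/CD = 0.268 / 0.02765 = 9.69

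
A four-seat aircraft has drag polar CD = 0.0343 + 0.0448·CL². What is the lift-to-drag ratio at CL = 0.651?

L/D = 12.2

CD = 0.0343 + 0.0448 × 0.651² = 0.05329
L/D = CL/CD = 0.651 / 0.05329 = 12.2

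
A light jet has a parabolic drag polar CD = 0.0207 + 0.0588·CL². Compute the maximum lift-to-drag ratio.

(L/D)max = 14.3

For CD = CD0 + K·CL², (L/D)max occurs at CL* = √(CD0/K) and equals 1/(2√(K·CD0)).
(L/D)max = 1/(2√(0.0588 × 0.0207)) = 1/(2 × 0.03489) = 14.3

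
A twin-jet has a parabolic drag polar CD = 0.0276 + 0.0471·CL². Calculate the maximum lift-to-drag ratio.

For CD = CD0 + K·CL², (L/D)max occurs at CL* = √(CD0/K) and equals 1/(2√(K·CD0)).
(L/D)max = 1/(2√(0.0471 × 0.0276)) = 1/(2 × 0.03605) = 13.9

(L/D)max = 13.9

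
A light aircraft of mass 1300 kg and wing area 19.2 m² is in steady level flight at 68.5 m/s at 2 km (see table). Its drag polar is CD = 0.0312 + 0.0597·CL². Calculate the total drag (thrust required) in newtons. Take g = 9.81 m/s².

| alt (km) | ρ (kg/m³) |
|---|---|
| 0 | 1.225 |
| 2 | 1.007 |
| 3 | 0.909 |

At 2 km, from the table: ρ = 1.007 kg/m³.
In steady level flight, lift balances weight: W = mg = 1300 × 9.81 = 12753 N.
Dynamic pressure q = 0.5 × 1.007 × 68.5² = 2363 Pa.
CL = W/(q·S) = 12753 / (2363 × 19.2) = 0.2811.
CD = 0.0312 + 0.0597 × 0.2811² = 0.03592.
D = q·S·CD = 2363 × 19.2 × 0.03592 = 1629 N

D = 1630 N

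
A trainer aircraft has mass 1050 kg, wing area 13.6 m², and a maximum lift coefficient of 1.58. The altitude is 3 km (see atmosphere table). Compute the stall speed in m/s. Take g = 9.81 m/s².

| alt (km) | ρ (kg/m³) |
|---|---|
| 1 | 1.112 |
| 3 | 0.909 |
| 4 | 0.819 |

At 3 km, from the table: ρ = 0.909 kg/m³.
Weight W = mg = 1050 × 9.81 = 10300 N.
From L = ½ρV²S·CL,max = W: V_stall = √(2W/(ρSCL,max)) = √(2·10300/(0.909·13.6·1.58))
V_stall = √1055 = 32.5 m/s

V_stall = 32.5 m/s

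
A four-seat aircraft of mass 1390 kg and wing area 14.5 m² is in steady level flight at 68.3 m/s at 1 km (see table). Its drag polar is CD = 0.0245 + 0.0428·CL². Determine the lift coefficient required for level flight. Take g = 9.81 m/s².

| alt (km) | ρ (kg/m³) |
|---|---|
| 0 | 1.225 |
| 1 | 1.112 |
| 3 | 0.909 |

At 1 km, from the table: ρ = 1.112 kg/m³.
Weight W = mg = 1390 × 9.81 = 13636 N; in level flight L = W.
Dynamic pressure q = 0.5 × 1.112 × 68.3² = 2594 Pa.
CL = W/(q·S) = 13636 / (2594 × 14.5) = 0.3626.

CL = 0.363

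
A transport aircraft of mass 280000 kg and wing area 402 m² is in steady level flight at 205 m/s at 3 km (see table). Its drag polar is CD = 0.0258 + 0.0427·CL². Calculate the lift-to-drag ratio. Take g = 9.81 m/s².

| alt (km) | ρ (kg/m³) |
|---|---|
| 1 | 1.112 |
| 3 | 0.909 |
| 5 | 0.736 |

L/D = 11.4

At 3 km, from the table: ρ = 0.909 kg/m³.
Weight W = mg = 280000 × 9.81 = 2.7468×10^6 N; in level flight L = W.
Dynamic pressure q = 0.5 × 0.909 × 205² = 19100 Pa.
CL = 2W/(ρv²S) = 2×2.7468×10^6/(0.909×205²×402) = 0.3577.
CD = 0.0258 + 0.0427 × 0.3577² = 0.03126.
L/D = CL/CD = 0.3577 / 0.03126 = 11.4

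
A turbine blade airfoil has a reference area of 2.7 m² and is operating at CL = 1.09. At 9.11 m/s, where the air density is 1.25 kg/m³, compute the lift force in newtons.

L = ½ρv²S·CL = ½ × 1.25 × 9.11² × 2.7 × 1.09 = 153 N

L = 153 N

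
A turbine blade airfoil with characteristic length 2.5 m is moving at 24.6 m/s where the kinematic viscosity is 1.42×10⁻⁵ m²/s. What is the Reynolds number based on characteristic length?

Re = 4.33×10^6

Re = v·c/ν = 24.6 × 2.5 / (1.42×10⁻⁵) = 4.33×10^6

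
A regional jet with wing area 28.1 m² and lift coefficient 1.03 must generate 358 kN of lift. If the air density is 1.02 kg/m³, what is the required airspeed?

L = ½ρv²S·CL ⇒ v = √(2L/(ρ·S·CL))
v = √(2 × 3.58×10^5 / (1.02 × 28.1 × 1.03)) = √24250 = 156 m/s

v = 156 m/s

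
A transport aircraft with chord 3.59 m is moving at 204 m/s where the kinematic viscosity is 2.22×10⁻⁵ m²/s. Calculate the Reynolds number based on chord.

Re = 3.3×10^7

Re = v·c/ν = 204 × 3.59 / (2.22×10⁻⁵) = 3.3×10^7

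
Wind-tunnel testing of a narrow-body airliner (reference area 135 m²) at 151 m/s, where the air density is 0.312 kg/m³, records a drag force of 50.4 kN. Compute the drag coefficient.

CD = 0.105

From D = ½ρv²S·CD, rearranging gives CD = 2D/(ρv²S).
CD = 2 × 50400 / (0.312 × 151² × 135) = 0.105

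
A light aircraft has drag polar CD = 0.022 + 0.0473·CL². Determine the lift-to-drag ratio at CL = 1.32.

L/D = 12.6

CD = 0.022 + 0.0473 × 1.32² = 0.1044
L/D = CL/CD = 1.32 / 0.1044 = 12.6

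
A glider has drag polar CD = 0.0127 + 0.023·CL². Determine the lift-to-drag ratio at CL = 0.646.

L/D = 29

CD = 0.0127 + 0.023 × 0.646² = 0.0223
L/D = CL/CD = 0.646 / 0.0223 = 29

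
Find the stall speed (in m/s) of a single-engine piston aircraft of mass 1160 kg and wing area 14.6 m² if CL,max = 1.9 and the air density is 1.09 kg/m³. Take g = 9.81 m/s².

Weight W = mg = 1160 × 9.81 = 11380 N.
V_stall = √(2W/(ρ·S·CL,max)) = √(2 × 11380 / (1.09 × 14.6 × 1.9))
V_stall = √752.7 = 27.4 m/s

V_stall = 27.4 m/s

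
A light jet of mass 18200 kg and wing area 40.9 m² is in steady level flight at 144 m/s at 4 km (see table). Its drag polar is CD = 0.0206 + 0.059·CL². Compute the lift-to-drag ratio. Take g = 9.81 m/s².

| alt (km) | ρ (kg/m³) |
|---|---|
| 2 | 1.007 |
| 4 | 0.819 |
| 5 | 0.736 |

L/D = 14.2

At 4 km, from the table: ρ = 0.819 kg/m³.
Level flight ⇒ L = W = m·g = 18200 × 9.81 = 1.7854×10^5 N.
Dynamic pressure q = 0.5 × 0.819 × 144² = 8491 Pa.
CL = W/(q·S) = 1.7854×10^5 / (8491 × 40.9) = 0.5141.
CD = 0.0206 + 0.059 × 0.5141² = 0.03619.
L/D = CL/CD = 0.5141 / 0.03619 = 14.2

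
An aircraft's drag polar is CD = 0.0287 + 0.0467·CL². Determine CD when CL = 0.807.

CD = 0.0287 + 0.0467 × 0.807² = 0.0287 + 0.03041 = 0.0591

CD = 0.0591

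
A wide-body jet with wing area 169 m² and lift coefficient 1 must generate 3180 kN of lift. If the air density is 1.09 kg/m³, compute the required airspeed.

v = 186 m/s

L = ½ρv²S·CL ⇒ v = √(2L/(ρ·S·CL))
v = √(2 × 3.18×10^6 / (1.09 × 169 × 1)) = √34530 = 186 m/s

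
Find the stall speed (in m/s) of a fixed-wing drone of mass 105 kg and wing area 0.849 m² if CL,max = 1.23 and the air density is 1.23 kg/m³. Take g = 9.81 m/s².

Stall occurs when L = W at CL,max. W = mg = 105 × 9.81 = 1030 N.
From L = ½ρV²S·CL,max = W: V_stall = √(2W/(ρSCL,max)) = √(2·1030/(1.23·0.849·1.23))
V_stall = √1604 = 40 m/s

V_stall = 40 m/s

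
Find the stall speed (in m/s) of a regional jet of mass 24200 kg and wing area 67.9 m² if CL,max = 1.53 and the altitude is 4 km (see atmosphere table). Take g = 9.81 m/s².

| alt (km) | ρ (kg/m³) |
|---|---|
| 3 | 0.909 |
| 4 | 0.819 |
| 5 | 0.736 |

V_stall = 74.7 m/s

At 4 km, from the table: ρ = 0.819 kg/m³.
At stall, lift equals weight: L = W = m·g = 24200 × 9.81 = 2.374×10^5 N.
From L = ½ρV²S·CL,max = W: V_stall = √(2W/(ρSCL,max)) = √(2·2.374×10^5/(0.819·67.9·1.53))
V_stall = √5580 = 74.7 m/s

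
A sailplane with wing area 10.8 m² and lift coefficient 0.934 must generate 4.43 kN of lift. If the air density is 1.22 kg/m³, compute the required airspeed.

L = ½ρv²S·CL ⇒ v = √(2L/(ρ·S·CL))
v = √(2 × 4430 / (1.22 × 10.8 × 0.934)) = √720 = 26.8 m/s

v = 26.8 m/s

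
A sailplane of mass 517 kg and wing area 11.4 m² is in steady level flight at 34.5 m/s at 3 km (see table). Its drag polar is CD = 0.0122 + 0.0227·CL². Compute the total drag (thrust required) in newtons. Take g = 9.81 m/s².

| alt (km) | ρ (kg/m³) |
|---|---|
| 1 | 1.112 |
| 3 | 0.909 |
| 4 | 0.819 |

D = 170 N

At 3 km, from the table: ρ = 0.909 kg/m³.
In steady level flight, lift balances weight: W = mg = 517 × 9.81 = 5071.8 N.
Dynamic pressure q = 0.5 × 0.909 × 34.5² = 541 Pa.
CL = W/(q·S) = 5071.8 / (541 × 11.4) = 0.8224.
CD = 0.0122 + 0.0227 × 0.8224² = 0.02755.
D = q·S·CD = 541 × 11.4 × 0.02755 = 169.9 N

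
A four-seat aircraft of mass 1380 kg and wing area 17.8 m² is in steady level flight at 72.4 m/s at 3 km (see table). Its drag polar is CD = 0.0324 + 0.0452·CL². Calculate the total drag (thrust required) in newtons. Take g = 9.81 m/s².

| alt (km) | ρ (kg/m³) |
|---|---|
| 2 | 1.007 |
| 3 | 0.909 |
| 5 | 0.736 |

D = 1570 N

At 3 km, from the table: ρ = 0.909 kg/m³.
Weight W = mg = 1380 × 9.81 = 13538 N; in level flight L = W.
Dynamic pressure q = 0.5 × 0.909 × 72.4² = 2382 Pa.
CL = 2W/(ρv²S) = 2×13538/(0.909×72.4²×17.8) = 0.3192.
CD = 0.0324 + 0.0452 × 0.3192² = 0.03701.
D = q·S·CD = 2382 × 17.8 × 0.03701 = 1569 N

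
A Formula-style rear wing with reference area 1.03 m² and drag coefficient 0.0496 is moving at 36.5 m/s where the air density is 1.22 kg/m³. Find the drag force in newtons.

D = 41.5 N

D = ½ρv²S·CD = ½ × 1.22 × 36.5² × 1.03 × 0.0496 = 41.5 N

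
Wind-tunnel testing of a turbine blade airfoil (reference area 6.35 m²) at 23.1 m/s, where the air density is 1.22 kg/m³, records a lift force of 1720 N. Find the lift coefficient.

CL = 0.832

From L = ½ρv²S·CL, rearranging gives CL = 2L/(ρv²S).
CL = 2 × 1720 / (1.22 × 23.1² × 6.35) = 0.832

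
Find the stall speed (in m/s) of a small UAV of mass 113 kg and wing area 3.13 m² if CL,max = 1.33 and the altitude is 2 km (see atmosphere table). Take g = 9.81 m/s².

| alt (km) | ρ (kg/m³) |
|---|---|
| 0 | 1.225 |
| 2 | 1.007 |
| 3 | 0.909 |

At 2 km, from the table: ρ = 1.007 kg/m³.
Stall occurs when L = W at CL,max. W = mg = 113 × 9.81 = 1109 N.
V_stall = √(2W/(ρ·S·CL,max)) = √(2 × 1109 / (1.007 × 3.13 × 1.33))
V_stall = √528.9 = 23 m/s

V_stall = 23 m/s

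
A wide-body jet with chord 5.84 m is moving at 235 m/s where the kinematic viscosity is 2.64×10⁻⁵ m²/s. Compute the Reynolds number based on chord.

Re = v·c/ν = 235 × 5.84 / (2.64×10⁻⁵) = 5.2×10^7

Re = 5.2×10^7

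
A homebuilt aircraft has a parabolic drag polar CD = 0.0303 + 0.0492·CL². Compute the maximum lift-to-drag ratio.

(L/D)max = 12.9

For CD = CD0 + K·CL², (L/D)max occurs at CL* = √(CD0/K) and equals 1/(2√(K·CD0)).
(L/D)max = 1/(2√(0.0492 × 0.0303)) = 1/(2 × 0.03861) = 12.9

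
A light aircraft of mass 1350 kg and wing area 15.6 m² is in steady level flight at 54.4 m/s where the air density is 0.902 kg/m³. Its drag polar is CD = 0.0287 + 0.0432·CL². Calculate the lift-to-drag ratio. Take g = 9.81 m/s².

Weight W = mg = 1350 × 9.81 = 13244 N; in level flight L = W.
q = ½ρv² = ½ × 0.902 × 54.4² = 1335 Pa.
CL = 2W/(ρv²S) = 2×13244/(0.902×54.4²×15.6) = 0.6361.
CD = 0.0287 + 0.0432 × 0.6361² = 0.04618.
L/D = CL/CD = 0.6361 / 0.04618 = 13.8

L/D = 13.8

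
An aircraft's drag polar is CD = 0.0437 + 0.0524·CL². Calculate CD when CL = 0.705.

CD = 0.0697

CD = 0.0437 + 0.0524 × 0.705² = 0.0437 + 0.02604 = 0.0697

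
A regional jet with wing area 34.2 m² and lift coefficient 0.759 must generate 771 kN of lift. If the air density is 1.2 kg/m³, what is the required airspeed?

L = ½ρv²S·CL ⇒ v = √(2L/(ρ·S·CL))
v = √(2 × 7.71×10^5 / (1.2 × 34.2 × 0.759)) = √49500 = 222 m/s

v = 222 m/s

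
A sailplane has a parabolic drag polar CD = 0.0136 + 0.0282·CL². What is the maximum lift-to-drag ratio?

(L/D)max = 25.5

For CD = CD0 + K·CL², (L/D)max occurs at CL* = √(CD0/K) and equals 1/(2√(K·CD0)).
(L/D)max = 1/(2√(0.0282 × 0.0136)) = 1/(2 × 0.01958) = 25.5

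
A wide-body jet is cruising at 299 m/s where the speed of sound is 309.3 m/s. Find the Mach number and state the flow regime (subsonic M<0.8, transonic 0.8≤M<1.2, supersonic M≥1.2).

M = v/a = 299 / 309.3 = 0.967
M = 0.967 → transonic.

M = 0.967 (transonic)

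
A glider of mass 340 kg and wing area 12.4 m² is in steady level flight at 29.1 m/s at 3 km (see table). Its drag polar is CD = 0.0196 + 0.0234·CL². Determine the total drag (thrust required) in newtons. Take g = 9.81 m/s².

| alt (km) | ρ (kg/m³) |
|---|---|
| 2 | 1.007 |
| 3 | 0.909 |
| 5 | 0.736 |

At 3 km, from the table: ρ = 0.909 kg/m³.
In steady level flight, lift balances weight: W = mg = 340 × 9.81 = 3335.4 N.
q = ½ρv² = ½ × 0.909 × 29.1² = 384.9 Pa.
CL = 2W/(ρv²S) = 2×3335.4/(0.909×29.1²×12.4) = 0.6989.
CD = 0.0196 + 0.0234 × 0.6989² = 0.03103.
D = q·S·CD = 384.9 × 12.4 × 0.03103 = 148.1 N

D = 148 N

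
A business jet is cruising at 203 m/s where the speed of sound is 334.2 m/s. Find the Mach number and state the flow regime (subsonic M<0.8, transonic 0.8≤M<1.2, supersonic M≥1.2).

M = v/a = 203 / 334.2 = 0.607
M = 0.607 → subsonic.

M = 0.607 (subsonic)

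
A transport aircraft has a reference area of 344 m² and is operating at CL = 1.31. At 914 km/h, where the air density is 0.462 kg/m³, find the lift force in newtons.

L = 6.71×10^6 N

Convert speed: v = 914 km/h ÷ 3.6 = 253.9 m/s.
Dynamic pressure q = ½ρv² = ½ × 0.462 × 253.9² = 14890 Pa.
L = q·S·CL = 14890 × 344 × 1.31 = 6.71×10^6 N ≈ 6710 kN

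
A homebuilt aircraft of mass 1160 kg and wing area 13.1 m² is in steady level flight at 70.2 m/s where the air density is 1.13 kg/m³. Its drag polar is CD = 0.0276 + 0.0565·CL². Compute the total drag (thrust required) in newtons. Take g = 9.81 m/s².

Level flight ⇒ L = W = m·g = 1160 × 9.81 = 11380 N.
q = ½ρv² = ½ × 1.13 × 70.2² = 2784 Pa.
CL = W/(q·S) = 11380 / (2784 × 13.1) = 0.312.
CD = 0.0276 + 0.0565 × 0.312² = 0.0331.
D = q·S·CD = 2784 × 13.1 × 0.0331 = 1207 N

D = 1210 N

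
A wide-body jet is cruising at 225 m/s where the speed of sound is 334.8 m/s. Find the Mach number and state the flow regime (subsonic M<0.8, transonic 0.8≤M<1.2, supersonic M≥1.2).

M = 0.672 (subsonic)

M = v/a = 225 / 334.8 = 0.672
M = 0.672 → subsonic.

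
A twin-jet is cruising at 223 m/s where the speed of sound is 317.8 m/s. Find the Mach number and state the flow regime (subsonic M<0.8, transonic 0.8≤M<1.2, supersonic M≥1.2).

M = v/a = 223 / 317.8 = 0.702
M = 0.702 → subsonic.

M = 0.702 (subsonic)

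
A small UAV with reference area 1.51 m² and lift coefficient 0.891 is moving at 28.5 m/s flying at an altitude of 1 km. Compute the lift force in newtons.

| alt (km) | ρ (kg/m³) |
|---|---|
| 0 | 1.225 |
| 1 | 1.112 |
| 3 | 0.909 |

At 1 km, from the table: ρ = 1.112 kg/m³.
Dynamic pressure q = ½ρv² = ½ × 1.112 × 28.5² = 451.6 Pa.
L = q·S·CL = 451.6 × 1.51 × 0.891 = 608 N

L = 608 N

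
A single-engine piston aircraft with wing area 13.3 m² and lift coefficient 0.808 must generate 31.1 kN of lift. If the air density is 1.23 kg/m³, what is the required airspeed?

v = 68.6 m/s

L = ½ρv²S·CL ⇒ v = √(2L/(ρ·S·CL))
v = √(2 × 31100 / (1.23 × 13.3 × 0.808)) = √4706 = 68.6 m/s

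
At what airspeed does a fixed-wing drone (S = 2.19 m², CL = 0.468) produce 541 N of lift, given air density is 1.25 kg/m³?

v = 29.1 m/s

L = ½ρv²S·CL ⇒ v = √(2L/(ρ·S·CL))
v = √(2 × 541 / (1.25 × 2.19 × 0.468)) = √844.6 = 29.1 m/s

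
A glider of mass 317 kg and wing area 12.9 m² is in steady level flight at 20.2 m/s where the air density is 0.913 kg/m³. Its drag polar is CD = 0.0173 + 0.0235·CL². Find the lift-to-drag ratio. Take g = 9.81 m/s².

L/D = 22.8

Level flight ⇒ L = W = m·g = 317 × 9.81 = 3109.8 N.
Dynamic pressure q = 0.5 × 0.913 × 20.2² = 186.3 Pa.
CL = W/(q·S) = 3109.8 / (186.3 × 12.9) = 1.294.
CD = 0.0173 + 0.0235 × 1.294² = 0.05666.
L/D = CL/CD = 1.294 / 0.05666 = 22.8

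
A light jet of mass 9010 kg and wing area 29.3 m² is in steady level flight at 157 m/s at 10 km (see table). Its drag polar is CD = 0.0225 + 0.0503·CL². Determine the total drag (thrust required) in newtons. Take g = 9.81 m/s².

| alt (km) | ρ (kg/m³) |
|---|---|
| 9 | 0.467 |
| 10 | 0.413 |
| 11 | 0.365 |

At 10 km, from the table: ρ = 0.413 kg/m³.
Weight W = mg = 9010 × 9.81 = 88388 N; in level flight L = W.
Dynamic pressure q = 0.5 × 0.413 × 157² = 5090 Pa.
CL = 2W/(ρv²S) = 2×88388/(0.413×157²×29.3) = 0.5927.
CD = 0.0225 + 0.0503 × 0.5927² = 0.04017.
D = q·S·CD = 5090 × 29.3 × 0.04017 = 5991 N

D = 5990 N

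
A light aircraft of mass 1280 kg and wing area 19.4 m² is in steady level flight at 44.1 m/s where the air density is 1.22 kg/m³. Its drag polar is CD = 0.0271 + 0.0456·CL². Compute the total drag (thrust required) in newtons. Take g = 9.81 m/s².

Weight W = mg = 1280 × 9.81 = 12557 N; in level flight L = W.
q = ½ρv² = ½ × 1.22 × 44.1² = 1186 Pa.
Required CL = L/(qS) = 12557/(1186·19.4) = 0.5456.
CD = 0.0271 + 0.0456 × 0.5456² = 0.04067.
D = q·S·CD = 1186 × 19.4 × 0.04067 = 936.1 N

D = 936 N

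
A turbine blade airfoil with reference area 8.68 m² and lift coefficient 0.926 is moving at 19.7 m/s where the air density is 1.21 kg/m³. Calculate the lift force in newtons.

Dynamic pressure q = ½ρv² = ½ × 1.21 × 19.7² = 234.8 Pa.
L = q·S·CL = 234.8 × 8.68 × 0.926 = 1890 N

L = 1890 N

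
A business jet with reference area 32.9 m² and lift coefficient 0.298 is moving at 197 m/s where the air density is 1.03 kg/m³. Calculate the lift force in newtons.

L = 1.96×10^5 N

Dynamic pressure q = ½ρv² = ½ × 1.03 × 197² = 19990 Pa.
L = q·S·CL = 19990 × 32.9 × 0.298 = 1.96×10^5 N ≈ 196 kN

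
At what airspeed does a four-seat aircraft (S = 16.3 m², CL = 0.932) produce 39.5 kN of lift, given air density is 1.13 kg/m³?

L = ½ρv²S·CL ⇒ v = √(2L/(ρ·S·CL))
v = √(2 × 39500 / (1.13 × 16.3 × 0.932)) = √4602 = 67.8 m/s

v = 67.8 m/s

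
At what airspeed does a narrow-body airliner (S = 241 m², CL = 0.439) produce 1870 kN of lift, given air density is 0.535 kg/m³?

L = ½ρv²S·CL ⇒ v = √(2L/(ρ·S·CL))
v = √(2 × 1.87×10^6 / (0.535 × 241 × 0.439)) = √66070 = 257 m/s

v = 257 m/s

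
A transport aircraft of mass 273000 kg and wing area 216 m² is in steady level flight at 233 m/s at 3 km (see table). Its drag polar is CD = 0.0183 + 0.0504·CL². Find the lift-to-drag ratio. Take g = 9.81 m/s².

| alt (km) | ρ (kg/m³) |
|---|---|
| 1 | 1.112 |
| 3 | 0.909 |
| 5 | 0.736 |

At 3 km, from the table: ρ = 0.909 kg/m³.
Weight W = mg = 273000 × 9.81 = 2.6781×10^6 N; in level flight L = W.
Dynamic pressure q = 0.5 × 0.909 × 233² = 24670 Pa.
CL = W/(q·S) = 2.6781×10^6 / (24670 × 216) = 0.5025.
CD = 0.0183 + 0.0504 × 0.5025² = 0.03103.
L/D = CL/CD = 0.5025 / 0.03103 = 16.2

L/D = 16.2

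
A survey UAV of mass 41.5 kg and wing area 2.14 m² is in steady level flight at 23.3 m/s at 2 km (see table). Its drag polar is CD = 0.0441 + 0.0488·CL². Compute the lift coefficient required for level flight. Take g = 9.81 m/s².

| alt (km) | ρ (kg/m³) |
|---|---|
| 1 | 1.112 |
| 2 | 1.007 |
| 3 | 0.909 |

At 2 km, from the table: ρ = 1.007 kg/m³.
In steady level flight, lift balances weight: W = mg = 41.5 × 9.81 = 407.12 N.
Dynamic pressure q = 0.5 × 1.007 × 23.3² = 273.3 Pa.
CL = 2W/(ρv²S) = 2×407.12/(1.007×23.3²×2.14) = 0.696.

CL = 0.696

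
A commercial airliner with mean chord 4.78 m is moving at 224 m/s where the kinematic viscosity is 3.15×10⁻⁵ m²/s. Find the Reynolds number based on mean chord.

Re = v·c/ν = 224 × 4.78 / (3.15×10⁻⁵) = 3.4×10^7

Re = 3.4×10^7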